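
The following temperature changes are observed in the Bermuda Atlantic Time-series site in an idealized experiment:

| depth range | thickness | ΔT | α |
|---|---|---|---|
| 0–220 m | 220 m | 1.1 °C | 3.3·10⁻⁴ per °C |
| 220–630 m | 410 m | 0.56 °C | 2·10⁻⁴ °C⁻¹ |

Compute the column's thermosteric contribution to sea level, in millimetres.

130 mm

Layer 1: 1.1 × 3.3×10⁻⁴ × 220 = 0.07986 m
220–630 m: 2×10⁻⁴ × 0.56 × 410 = 0.04592 m
Δh = 0.07986 + 0.04592 = 0.12578 m ≈ 130 mm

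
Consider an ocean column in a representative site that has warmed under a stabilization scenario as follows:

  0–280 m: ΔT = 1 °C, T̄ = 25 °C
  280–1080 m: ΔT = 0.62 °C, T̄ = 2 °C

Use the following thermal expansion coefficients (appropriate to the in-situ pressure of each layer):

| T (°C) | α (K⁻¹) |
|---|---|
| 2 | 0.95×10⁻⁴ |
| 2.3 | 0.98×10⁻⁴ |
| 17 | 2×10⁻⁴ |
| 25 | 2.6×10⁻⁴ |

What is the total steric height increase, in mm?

about 120 mm

Layer 1 at 25 °C → α = 2.6×10⁻⁴ K⁻¹
Layer 2 at 2 °C → α = 0.95×10⁻⁴ K⁻¹
0–280 m: 2.6×10⁻⁴ × 1 × 280 = 0.07280 m
280–1080 m: 0.62 × 800 × 0.95×10⁻⁴ = 0.04712 m
Δh = 0.07280 + 0.04712 = 0.11992 m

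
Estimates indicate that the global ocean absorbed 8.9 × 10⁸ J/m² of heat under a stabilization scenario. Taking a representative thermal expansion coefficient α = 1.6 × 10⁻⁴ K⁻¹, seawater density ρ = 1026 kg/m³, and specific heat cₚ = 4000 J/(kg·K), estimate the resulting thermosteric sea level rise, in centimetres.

Δh = αQ/(ρcₚ) = 1.6×10⁻⁴ × 8.9×10⁸ / (1026 × 4000) ≈ 0.034698 m

3.5 cm of thermosteric rise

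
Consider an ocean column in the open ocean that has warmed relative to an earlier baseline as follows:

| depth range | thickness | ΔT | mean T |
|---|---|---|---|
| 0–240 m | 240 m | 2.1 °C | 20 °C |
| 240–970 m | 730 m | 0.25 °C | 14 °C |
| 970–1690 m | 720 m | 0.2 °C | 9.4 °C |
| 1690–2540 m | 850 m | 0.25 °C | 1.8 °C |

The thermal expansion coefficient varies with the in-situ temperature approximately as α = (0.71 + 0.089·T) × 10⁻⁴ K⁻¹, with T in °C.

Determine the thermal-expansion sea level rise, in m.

Layer 1: α = (0.71 + 0.089×20)×10⁻⁴ = 2.49×10⁻⁴ K⁻¹
Layer 2: α = (0.71 + 0.089×14)×10⁻⁴ = 1.956×10⁻⁴ K⁻¹
Layer 3: α = (0.71 + 0.089×9.4)×10⁻⁴ = 1.5466×10⁻⁴ K⁻¹
Layer 4: α = (0.71 + 0.089×1.8)×10⁻⁴ = 0.8702×10⁻⁴ K⁻¹
0–240 m: 240 × 2.49×10⁻⁴ × 2.1 = 0.125496 m
240–970 m: 0.25 × 1.956×10⁻⁴ × 730 = 0.035697 m
Layer 3: 1.5466×10⁻⁴ × 720 × 0.2 = 0.02227104 m
1690–2540 m: 850 × 0.8702×10⁻⁴ × 0.25 = 0.01849175 m
Δh = 0.125496 + 0.035697 + 0.02227104 + 0.01849175 = 0.20195579 m ≈ 0.202 m

Δh ≈ 0.202 m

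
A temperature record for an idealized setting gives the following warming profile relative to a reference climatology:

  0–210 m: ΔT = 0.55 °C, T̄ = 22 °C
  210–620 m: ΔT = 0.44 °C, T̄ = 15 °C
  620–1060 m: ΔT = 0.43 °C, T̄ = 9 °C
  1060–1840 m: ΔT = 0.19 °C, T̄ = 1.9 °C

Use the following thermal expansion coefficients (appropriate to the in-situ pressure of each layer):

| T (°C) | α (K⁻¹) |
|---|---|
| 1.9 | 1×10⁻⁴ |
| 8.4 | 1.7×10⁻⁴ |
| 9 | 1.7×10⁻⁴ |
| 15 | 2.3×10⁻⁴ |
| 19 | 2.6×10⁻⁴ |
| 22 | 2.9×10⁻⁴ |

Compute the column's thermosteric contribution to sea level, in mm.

about 120 mm

Layer 1 at 22 °C → α = 2.9×10⁻⁴ K⁻¹
Layer 2 at 15 °C → α = 2.3×10⁻⁴ K⁻¹
Layer 3 at 9 °C → α = 1.7×10⁻⁴ K⁻¹
Layer 4 at 1.9 °C → α = 1×10⁻⁴ K⁻¹
Layer 1: 210 × 0.55 × 2.9×10⁻⁴ = 0.033495 m
210–620 m: 2.3×10⁻⁴ × 410 × 0.44 = 0.041492 m
440 × 1.7×10⁻⁴ × 0.43 = 0.032164 m
1×10⁻⁴ × 0.19 × 780 = 0.01482 m
Δh = 0.033495 + 0.041492 + 0.032164 + 0.01482 = 0.121971 m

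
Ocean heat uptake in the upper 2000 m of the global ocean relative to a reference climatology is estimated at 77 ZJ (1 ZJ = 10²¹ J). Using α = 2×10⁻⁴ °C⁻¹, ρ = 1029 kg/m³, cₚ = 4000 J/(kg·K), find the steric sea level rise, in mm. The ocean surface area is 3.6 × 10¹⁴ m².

Per unit area: Q = 77×10²¹ / (3.6×10¹⁴) ≈ 2.139×10⁸ J/m²
Δh = αQ/(ρcₚ) = 2×10⁻⁴ × 2.139×10⁸ / (1029 × 4000) ≈ 0.010394 m

Δh = 10 mm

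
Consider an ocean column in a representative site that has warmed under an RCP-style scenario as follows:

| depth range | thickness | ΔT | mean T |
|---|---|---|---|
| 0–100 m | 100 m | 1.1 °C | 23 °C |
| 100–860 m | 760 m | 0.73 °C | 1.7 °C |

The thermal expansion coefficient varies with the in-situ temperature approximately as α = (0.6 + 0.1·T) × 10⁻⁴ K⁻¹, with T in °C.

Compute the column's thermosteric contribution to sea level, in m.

Layer 1: α = (0.6 + 0.1×23)×10⁻⁴ = 2.9×10⁻⁴ K⁻¹
Layer 2: α = (0.6 + 0.1×1.7)×10⁻⁴ = 0.77×10⁻⁴ K⁻¹
Layer 1: 1.1 × 100 × 2.9×10⁻⁴ = 0.03190 m
0.77×10⁻⁴ × 0.73 × 760 = 0.0427196 m
Δh = 0.03190 + 0.0427196 = 0.0746196 m ≈ 0.0746 m

0.0746 m of thermosteric rise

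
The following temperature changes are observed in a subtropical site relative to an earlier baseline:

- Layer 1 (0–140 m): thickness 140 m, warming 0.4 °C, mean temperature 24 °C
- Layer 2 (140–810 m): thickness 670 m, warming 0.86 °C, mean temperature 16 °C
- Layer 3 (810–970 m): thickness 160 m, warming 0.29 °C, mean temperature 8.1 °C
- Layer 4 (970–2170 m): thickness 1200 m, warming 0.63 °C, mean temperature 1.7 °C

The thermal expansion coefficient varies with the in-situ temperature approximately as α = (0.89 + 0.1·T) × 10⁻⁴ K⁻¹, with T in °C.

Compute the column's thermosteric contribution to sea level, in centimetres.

Layer 1: α = (0.89 + 0.1×24)×10⁻⁴ = 3.29×10⁻⁴ K⁻¹
Layer 2: α = (0.89 + 0.1×16)×10⁻⁴ = 2.49×10⁻⁴ K⁻¹
Layer 3: α = (0.89 + 0.1×8.1)×10⁻⁴ = 1.7×10⁻⁴ K⁻¹
Layer 4: α = (0.89 + 0.1×1.7)×10⁻⁴ = 1.06×10⁻⁴ K⁻¹
Layer 1: 3.29×10⁻⁴ × 0.4 × 140 = 0.018424 m
2.49×10⁻⁴ × 0.86 × 670 = 0.1434738 m
Layer 3: 160 × 1.7×10⁻⁴ × 0.29 = 0.007888 m
970–2170 m: 1200 × 0.63 × 1.06×10⁻⁴ = 0.080136 m
Δh = 0.018424 + 0.1434738 + 0.007888 + 0.080136 = 0.2499218 m

Δh ≈ 25.0 cm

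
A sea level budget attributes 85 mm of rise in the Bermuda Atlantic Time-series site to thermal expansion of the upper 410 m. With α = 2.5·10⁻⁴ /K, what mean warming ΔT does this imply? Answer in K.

0.829 K

ΔT = Δh/(αH) = 0.085 / (2.5×10⁻⁴ × 410) ≈ 0.8293 K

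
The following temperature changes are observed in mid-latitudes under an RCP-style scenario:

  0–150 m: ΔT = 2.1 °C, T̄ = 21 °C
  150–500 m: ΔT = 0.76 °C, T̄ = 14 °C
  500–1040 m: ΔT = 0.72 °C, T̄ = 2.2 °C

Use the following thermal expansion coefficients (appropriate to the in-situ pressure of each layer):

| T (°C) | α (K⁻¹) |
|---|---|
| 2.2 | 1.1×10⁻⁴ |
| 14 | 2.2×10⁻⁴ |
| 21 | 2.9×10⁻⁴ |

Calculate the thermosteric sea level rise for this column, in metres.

Layer 1 at 21 °C → α = 2.9×10⁻⁴ K⁻¹
Layer 2 at 14 °C → α = 2.2×10⁻⁴ K⁻¹
Layer 3 at 2.2 °C → α = 1.1×10⁻⁴ K⁻¹
2.1 × 2.9×10⁻⁴ × 150 = 0.09135 m
2.2×10⁻⁴ × 0.76 × 350 = 0.05852 m
500–1040 m: 0.72 × 1.1×10⁻⁴ × 540 = 0.042768 m
Δh = 0.09135 + 0.05852 + 0.042768 = 0.192638 m ≈ 0.19 m

0.19 m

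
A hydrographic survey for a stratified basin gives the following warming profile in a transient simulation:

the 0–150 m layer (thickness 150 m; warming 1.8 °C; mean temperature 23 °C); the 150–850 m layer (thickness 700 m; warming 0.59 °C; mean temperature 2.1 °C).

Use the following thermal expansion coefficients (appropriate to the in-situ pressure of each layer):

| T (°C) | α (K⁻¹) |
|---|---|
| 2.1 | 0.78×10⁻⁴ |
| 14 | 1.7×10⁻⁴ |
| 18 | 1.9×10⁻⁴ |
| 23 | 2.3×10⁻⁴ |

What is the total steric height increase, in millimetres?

Layer 1 at 23 °C → α = 2.3×10⁻⁴ K⁻¹
Layer 2 at 2.1 °C → α = 0.78×10⁻⁴ K⁻¹
Layer 1: 1.8 × 150 × 2.3×10⁻⁴ = 0.06210 m
Layer 2: 0.78×10⁻⁴ × 700 × 0.59 = 0.032214 m
Δh = 0.06210 + 0.032214 = 0.094314 m

Δh ≈ 94.3 mm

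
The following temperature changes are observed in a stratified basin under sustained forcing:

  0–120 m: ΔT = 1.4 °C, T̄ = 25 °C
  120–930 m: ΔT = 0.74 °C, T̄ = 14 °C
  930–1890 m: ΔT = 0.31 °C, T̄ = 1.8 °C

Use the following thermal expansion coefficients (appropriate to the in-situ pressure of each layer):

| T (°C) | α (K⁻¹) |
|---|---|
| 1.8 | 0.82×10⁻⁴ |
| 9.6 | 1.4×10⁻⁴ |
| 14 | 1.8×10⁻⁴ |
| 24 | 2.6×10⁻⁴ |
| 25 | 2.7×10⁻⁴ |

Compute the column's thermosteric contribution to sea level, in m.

Layer 1 at 25 °C → α = 2.7×10⁻⁴ K⁻¹
Layer 2 at 14 °C → α = 1.8×10⁻⁴ K⁻¹
Layer 3 at 1.8 °C → α = 0.82×10⁻⁴ K⁻¹
Layer 1: 120 × 2.7×10⁻⁴ × 1.4 = 0.04536 m
120–930 m: 810 × 0.74 × 1.8×10⁻⁴ = 0.107892 m
930–1890 m: 0.82×10⁻⁴ × 0.31 × 960 = 0.0244032 m
Δh = 0.04536 + 0.107892 + 0.0244032 = 0.1776552 m

Δh = 0.178 m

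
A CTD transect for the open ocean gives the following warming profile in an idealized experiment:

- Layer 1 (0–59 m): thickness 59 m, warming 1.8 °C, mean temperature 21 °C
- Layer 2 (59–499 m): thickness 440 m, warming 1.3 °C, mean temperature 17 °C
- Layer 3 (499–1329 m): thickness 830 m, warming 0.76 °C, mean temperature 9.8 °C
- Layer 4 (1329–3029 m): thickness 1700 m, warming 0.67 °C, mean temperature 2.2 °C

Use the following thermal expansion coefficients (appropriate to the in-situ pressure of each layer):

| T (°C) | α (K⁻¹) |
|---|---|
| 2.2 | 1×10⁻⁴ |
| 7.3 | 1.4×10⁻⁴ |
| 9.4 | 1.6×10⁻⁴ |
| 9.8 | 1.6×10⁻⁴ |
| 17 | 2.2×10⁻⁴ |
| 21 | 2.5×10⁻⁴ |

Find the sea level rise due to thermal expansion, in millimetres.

Layer 1 at 21 °C → α = 2.5×10⁻⁴ K⁻¹
Layer 2 at 17 °C → α = 2.2×10⁻⁴ K⁻¹
Layer 3 at 9.8 °C → α = 1.6×10⁻⁴ K⁻¹
Layer 4 at 2.2 °C → α = 1×10⁻⁴ K⁻¹
0–59 m: 2.5×10⁻⁴ × 59 × 1.8 = 0.02655 m
59–499 m: 2.2×10⁻⁴ × 1.3 × 440 = 0.12584 m
830 × 1.6×10⁻⁴ × 0.76 = 0.100928 m
1700 × 0.67 × 1×10⁻⁴ = 0.11390 m
Δh = 0.02655 + 0.12584 + 0.100928 + 0.11390 = 0.367218 m

Δh = 367 mm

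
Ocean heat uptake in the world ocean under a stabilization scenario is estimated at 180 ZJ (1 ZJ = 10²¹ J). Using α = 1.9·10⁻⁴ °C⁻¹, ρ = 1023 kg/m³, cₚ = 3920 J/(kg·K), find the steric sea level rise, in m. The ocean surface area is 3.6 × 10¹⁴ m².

about 0.0237 m

Per unit area: Q = 180×10²¹ / (3.6×10¹⁴) = 5×10⁸ J/m²
Δh = αQ/(ρcₚ) = 1.9×10⁻⁴ × 5×10⁸ / (1023 × 3920) ≈ 0.02369 m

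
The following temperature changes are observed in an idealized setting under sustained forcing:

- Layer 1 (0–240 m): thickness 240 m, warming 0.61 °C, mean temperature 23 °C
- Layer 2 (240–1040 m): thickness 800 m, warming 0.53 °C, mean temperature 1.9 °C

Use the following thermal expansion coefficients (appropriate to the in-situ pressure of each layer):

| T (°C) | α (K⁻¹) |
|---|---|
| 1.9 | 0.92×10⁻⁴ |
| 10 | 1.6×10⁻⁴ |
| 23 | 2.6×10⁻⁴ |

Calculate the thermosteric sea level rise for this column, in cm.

7.7 cm of thermosteric rise

Layer 1 at 23 °C → α = 2.6×10⁻⁴ K⁻¹
Layer 2 at 1.9 °C → α = 0.92×10⁻⁴ K⁻¹
0.61 × 240 × 2.6×10⁻⁴ = 0.038064 m
0.53 × 800 × 0.92×10⁻⁴ = 0.039008 m
Δh = 0.038064 + 0.039008 = 0.077072 m ≈ 7.7 cm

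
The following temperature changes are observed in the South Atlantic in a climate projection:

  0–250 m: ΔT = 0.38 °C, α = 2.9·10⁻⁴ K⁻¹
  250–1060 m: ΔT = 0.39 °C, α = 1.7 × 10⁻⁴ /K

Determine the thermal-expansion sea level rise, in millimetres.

0–250 m: 2.9×10⁻⁴ × 0.38 × 250 = 0.02755 m
250–1060 m: 1.7×10⁻⁴ × 0.39 × 810 = 0.053703 m
Δh = 0.02755 + 0.053703 = 0.081253 m ≈ 81.3 mm

81.3 mm of thermosteric rise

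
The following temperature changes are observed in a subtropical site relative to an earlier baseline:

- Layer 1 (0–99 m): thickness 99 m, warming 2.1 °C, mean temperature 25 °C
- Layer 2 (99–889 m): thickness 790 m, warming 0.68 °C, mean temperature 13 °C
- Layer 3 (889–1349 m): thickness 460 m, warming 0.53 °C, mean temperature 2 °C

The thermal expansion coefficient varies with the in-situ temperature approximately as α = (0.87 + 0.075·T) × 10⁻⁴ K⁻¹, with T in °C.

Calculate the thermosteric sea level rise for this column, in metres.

about 0.181 m

Layer 1: α = (0.87 + 0.075×25)×10⁻⁴ = 2.745×10⁻⁴ K⁻¹
Layer 2: α = (0.87 + 0.075×13)×10⁻⁴ = 1.845×10⁻⁴ K⁻¹
Layer 3: α = (0.87 + 0.075×2)×10⁻⁴ = 1.02×10⁻⁴ K⁻¹
0–99 m: 2.1 × 2.745×10⁻⁴ × 99 = 0.05706855 m
790 × 1.845×10⁻⁴ × 0.68 = 0.0991134 m
0.53 × 460 × 1.02×10⁻⁴ = 0.0248676 m
Δh = 0.05706855 + 0.0991134 + 0.0248676 = 0.18104955 m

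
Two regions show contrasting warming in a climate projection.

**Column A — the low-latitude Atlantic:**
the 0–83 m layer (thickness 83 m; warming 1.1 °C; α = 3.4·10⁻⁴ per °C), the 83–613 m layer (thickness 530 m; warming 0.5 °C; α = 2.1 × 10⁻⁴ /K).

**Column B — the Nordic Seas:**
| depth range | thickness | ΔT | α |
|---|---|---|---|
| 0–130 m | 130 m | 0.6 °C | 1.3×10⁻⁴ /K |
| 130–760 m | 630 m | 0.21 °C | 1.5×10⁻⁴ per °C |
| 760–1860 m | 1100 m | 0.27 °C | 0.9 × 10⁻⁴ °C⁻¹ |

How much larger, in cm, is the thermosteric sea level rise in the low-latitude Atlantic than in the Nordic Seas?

3.0 cm

A Layer 1: 1.1 × 83 × 3.4×10⁻⁴ = 0.031042 m
A 2.1×10⁻⁴ × 530 × 0.5 = 0.05565 m
A total: 0.086692 m
B 1.3×10⁻⁴ × 0.6 × 130 = 0.01014 m
B 0.21 × 1.5×10⁻⁴ × 630 = 0.019845 m
B 760–1860 m: 0.9×10⁻⁴ × 0.27 × 1100 = 0.02673 m
B total: 0.056715 m
Difference: 0.086692 − 0.056715 = 0.029977 m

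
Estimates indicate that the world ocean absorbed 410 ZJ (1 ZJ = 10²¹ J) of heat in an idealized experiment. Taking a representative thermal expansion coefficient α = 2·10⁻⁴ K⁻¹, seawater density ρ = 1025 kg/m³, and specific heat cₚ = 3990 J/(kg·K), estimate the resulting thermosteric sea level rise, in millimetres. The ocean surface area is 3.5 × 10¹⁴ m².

Per unit area: Q = 410×10²¹ / (3.5×10¹⁴) ≈ 1.171×10⁹ J/m²
Δh = αQ/(ρcₚ) = 2×10⁻⁴ × 1.171×10⁹ / (1025 × 3990) ≈ 0.057265 m

Δh = 57 mm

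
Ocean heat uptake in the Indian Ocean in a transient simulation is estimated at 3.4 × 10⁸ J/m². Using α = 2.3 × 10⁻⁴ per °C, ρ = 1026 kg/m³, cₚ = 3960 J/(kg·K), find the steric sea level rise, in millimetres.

19.2 mm

Δh = αQ/(ρcₚ) = 2.3×10⁻⁴ × 3.4×10⁸ / (1026 × 3960) ≈ 0.019247 m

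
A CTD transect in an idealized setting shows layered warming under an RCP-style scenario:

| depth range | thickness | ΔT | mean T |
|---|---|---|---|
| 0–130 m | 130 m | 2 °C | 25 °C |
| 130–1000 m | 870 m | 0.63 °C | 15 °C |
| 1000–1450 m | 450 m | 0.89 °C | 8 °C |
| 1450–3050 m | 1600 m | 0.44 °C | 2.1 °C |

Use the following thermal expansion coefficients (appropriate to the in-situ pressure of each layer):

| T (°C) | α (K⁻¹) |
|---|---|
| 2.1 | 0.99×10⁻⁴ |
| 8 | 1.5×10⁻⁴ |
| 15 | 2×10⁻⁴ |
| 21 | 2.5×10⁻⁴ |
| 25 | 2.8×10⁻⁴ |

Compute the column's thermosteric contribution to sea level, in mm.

Layer 1 at 25 °C → α = 2.8×10⁻⁴ K⁻¹
Layer 2 at 15 °C → α = 2×10⁻⁴ K⁻¹
Layer 3 at 8 °C → α = 1.5×10⁻⁴ K⁻¹
Layer 4 at 2.1 °C → α = 0.99×10⁻⁴ K⁻¹
Layer 1: 2.8×10⁻⁴ × 2 × 130 = 0.07280 m
130–1000 m: 0.63 × 2×10⁻⁴ × 870 = 0.10962 m
Layer 3: 1.5×10⁻⁴ × 450 × 0.89 = 0.060075 m
1450–3050 m: 1600 × 0.99×10⁻⁴ × 0.44 = 0.069696 m
Δh = 0.07280 + 0.10962 + 0.060075 + 0.069696 = 0.312191 m ≈ 310 mm

310 mm of thermosteric rise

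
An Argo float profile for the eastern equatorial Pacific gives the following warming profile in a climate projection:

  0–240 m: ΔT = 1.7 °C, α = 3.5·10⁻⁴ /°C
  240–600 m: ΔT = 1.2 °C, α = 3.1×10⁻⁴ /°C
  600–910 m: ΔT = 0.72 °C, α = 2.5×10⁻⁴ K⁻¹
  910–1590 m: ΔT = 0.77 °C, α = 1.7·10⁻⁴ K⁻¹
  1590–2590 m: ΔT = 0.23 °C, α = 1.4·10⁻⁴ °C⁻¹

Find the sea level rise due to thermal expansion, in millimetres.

454 mm

Layer 1: 3.5×10⁻⁴ × 1.7 × 240 = 0.14280 m
240–600 m: 3.1×10⁻⁴ × 360 × 1.2 = 0.13392 m
600–910 m: 310 × 2.5×10⁻⁴ × 0.72 = 0.05580 m
910–1590 m: 680 × 1.7×10⁻⁴ × 0.77 = 0.089012 m
1.4×10⁻⁴ × 1000 × 0.23 = 0.03220 m
Δh = 0.14280 + 0.13392 + 0.05580 + 0.089012 + 0.03220 = 0.453732 m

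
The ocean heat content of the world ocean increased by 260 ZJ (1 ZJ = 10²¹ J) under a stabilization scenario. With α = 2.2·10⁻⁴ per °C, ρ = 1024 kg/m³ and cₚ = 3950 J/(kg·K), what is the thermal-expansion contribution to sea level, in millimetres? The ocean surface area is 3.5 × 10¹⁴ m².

Per unit area: Q = 260×10²¹ / (3.5×10¹⁴) ≈ 7.429×10⁸ J/m²
Δh = αQ/(ρcₚ) = 2.2×10⁻⁴ × 7.429×10⁸ / (1024 × 3950) ≈ 0.040407 m

40.4 mm of thermosteric rise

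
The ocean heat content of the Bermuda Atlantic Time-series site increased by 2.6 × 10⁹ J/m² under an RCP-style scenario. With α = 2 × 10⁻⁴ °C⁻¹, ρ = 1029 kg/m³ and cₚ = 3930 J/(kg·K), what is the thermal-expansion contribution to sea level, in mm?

130 mm

Δh = αQ/(ρcₚ) = 2×10⁻⁴ × 2.6×10⁹ / (1029 × 3930) ≈ 0.12859 m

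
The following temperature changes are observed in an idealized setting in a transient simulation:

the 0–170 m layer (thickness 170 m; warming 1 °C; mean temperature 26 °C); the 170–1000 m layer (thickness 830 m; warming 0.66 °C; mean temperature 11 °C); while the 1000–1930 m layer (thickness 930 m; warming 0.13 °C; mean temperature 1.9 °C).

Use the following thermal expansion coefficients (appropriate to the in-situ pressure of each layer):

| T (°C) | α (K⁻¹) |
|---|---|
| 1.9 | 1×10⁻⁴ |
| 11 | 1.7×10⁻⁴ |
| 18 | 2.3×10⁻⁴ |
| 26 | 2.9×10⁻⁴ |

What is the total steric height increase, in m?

Layer 1 at 26 °C → α = 2.9×10⁻⁴ K⁻¹
Layer 2 at 11 °C → α = 1.7×10⁻⁴ K⁻¹
Layer 3 at 1.9 °C → α = 1×10⁻⁴ K⁻¹
Layer 1: 1 × 2.9×10⁻⁴ × 170 = 0.04930 m
830 × 1.7×10⁻⁴ × 0.66 = 0.093126 m
0.13 × 930 × 1×10⁻⁴ = 0.01209 m
Δh = 0.04930 + 0.093126 + 0.01209 = 0.154516 m

0.155 m of thermosteric rise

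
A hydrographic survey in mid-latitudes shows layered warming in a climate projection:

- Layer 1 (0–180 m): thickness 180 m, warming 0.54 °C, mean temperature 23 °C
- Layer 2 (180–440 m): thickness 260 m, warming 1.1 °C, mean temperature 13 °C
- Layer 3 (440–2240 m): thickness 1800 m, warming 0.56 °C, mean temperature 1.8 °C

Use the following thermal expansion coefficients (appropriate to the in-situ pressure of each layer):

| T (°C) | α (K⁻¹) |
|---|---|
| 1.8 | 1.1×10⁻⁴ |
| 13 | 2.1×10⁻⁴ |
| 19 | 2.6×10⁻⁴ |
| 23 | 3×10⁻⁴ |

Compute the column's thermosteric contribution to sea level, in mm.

Layer 1 at 23 °C → α = 3×10⁻⁴ K⁻¹
Layer 2 at 13 °C → α = 2.1×10⁻⁴ K⁻¹
Layer 3 at 1.8 °C → α = 1.1×10⁻⁴ K⁻¹
3×10⁻⁴ × 0.54 × 180 = 0.02916 m
1.1 × 260 × 2.1×10⁻⁴ = 0.06006 m
440–2240 m: 1800 × 0.56 × 1.1×10⁻⁴ = 0.11088 m
Δh = 0.02916 + 0.06006 + 0.11088 = 0.20010 m ≈ 200 mm

200 mm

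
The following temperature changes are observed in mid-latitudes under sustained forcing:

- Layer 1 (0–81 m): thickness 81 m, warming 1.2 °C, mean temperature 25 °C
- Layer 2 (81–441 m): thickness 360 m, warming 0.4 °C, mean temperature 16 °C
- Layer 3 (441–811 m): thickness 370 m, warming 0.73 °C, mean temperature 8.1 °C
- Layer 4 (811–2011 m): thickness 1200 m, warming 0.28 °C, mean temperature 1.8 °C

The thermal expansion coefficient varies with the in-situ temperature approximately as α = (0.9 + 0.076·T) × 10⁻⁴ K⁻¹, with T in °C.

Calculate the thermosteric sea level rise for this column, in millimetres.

Layer 1: α = (0.9 + 0.076×25)×10⁻⁴ = 2.8×10⁻⁴ K⁻¹
Layer 2: α = (0.9 + 0.076×16)×10⁻⁴ = 2.116×10⁻⁴ K⁻¹
Layer 3: α = (0.9 + 0.076×8.1)×10⁻⁴ = 1.5156×10⁻⁴ K⁻¹
Layer 4: α = (0.9 + 0.076×1.8)×10⁻⁴ = 1.0368×10⁻⁴ K⁻¹
0–81 m: 1.2 × 2.8×10⁻⁴ × 81 = 0.027216 m
360 × 2.116×10⁻⁴ × 0.4 = 0.0304704 m
0.73 × 1.5156×10⁻⁴ × 370 = 0.040936356 m
Layer 4: 0.28 × 1.0368×10⁻⁴ × 1200 = 0.03483648 m
Δh = 0.027216 + 0.0304704 + 0.040936356 + 0.03483648 = 0.133459236 m ≈ 133 mm

Δh = 133 mm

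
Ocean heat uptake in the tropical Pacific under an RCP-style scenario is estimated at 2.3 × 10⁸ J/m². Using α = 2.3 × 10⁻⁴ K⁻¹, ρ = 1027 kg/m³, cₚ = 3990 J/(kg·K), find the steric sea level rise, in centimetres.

about 1.3 cm

Δh = αQ/(ρcₚ) = 2.3×10⁻⁴ × 2.3×10⁸ / (1027 × 3990) ≈ 0.01291 m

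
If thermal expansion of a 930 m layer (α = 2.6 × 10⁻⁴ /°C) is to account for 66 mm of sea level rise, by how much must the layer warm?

ΔT ≈ 0.273 °C

ΔT = Δh/(αH) = 0.066 / (2.6×10⁻⁴ × 930) ≈ 0.2730 °C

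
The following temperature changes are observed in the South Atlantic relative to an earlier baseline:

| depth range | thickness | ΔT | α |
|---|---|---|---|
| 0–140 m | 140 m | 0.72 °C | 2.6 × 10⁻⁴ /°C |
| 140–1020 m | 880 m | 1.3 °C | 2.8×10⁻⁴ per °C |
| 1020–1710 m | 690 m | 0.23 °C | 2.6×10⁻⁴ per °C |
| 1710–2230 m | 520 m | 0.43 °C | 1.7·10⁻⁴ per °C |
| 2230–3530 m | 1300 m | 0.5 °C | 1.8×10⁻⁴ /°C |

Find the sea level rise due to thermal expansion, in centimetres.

Δh = 54.3 cm

0–140 m: 0.72 × 140 × 2.6×10⁻⁴ = 0.026208 m
Layer 2: 1.3 × 880 × 2.8×10⁻⁴ = 0.32032 m
Layer 3: 0.23 × 690 × 2.6×10⁻⁴ = 0.041262 m
1710–2230 m: 1.7×10⁻⁴ × 0.43 × 520 = 0.038012 m
Layer 5: 1300 × 0.5 × 1.8×10⁻⁴ = 0.11700 m
Δh = 0.026208 + 0.32032 + 0.041262 + 0.038012 + 0.11700 = 0.542802 m ≈ 54.3 cm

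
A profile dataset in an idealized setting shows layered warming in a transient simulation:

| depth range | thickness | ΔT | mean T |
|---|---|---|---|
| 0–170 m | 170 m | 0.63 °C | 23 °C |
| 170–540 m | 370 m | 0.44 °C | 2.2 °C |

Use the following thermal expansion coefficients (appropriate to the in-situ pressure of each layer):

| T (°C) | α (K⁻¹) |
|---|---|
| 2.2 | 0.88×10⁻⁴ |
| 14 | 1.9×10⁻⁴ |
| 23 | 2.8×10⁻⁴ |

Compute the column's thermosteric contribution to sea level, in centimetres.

Layer 1 at 23 °C → α = 2.8×10⁻⁴ K⁻¹
Layer 2 at 2.2 °C → α = 0.88×10⁻⁴ K⁻¹
170 × 2.8×10⁻⁴ × 0.63 = 0.029988 m
370 × 0.44 × 0.88×10⁻⁴ = 0.0143264 m
Δh = 0.029988 + 0.0143264 = 0.0443144 m

4.4 cm of thermosteric rise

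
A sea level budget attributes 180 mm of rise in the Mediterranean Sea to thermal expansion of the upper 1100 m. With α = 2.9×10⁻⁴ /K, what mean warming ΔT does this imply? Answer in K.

ΔT = Δh/(αH) = 0.18 / (2.9×10⁻⁴ × 1100) ≈ 0.5643 K

about 0.564 K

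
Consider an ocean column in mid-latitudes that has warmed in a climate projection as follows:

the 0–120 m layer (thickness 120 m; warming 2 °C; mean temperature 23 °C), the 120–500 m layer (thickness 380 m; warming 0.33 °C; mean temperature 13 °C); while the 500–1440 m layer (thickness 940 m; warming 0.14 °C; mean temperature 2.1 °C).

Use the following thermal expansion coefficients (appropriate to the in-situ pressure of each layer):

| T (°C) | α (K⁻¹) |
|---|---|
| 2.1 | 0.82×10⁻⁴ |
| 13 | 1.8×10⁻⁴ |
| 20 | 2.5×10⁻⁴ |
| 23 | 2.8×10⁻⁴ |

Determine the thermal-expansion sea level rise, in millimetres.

Layer 1 at 23 °C → α = 2.8×10⁻⁴ K⁻¹
Layer 2 at 13 °C → α = 1.8×10⁻⁴ K⁻¹
Layer 3 at 2.1 °C → α = 0.82×10⁻⁴ K⁻¹
0–120 m: 120 × 2 × 2.8×10⁻⁴ = 0.06720 m
Layer 2: 0.33 × 1.8×10⁻⁴ × 380 = 0.022572 m
500–1440 m: 940 × 0.14 × 0.82×10⁻⁴ = 0.0107912 m
Δh = 0.06720 + 0.022572 + 0.0107912 = 0.1005632 m

Δh ≈ 101 mm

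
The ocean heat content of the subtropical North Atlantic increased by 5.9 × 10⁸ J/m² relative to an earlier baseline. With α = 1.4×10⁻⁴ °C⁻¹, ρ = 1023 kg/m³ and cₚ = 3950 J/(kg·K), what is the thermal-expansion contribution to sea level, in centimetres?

Δh = αQ/(ρcₚ) = 1.4×10⁻⁴ × 5.9×10⁸ / (1023 × 3950) ≈ 0.020441 m

Δh = 2.0 cm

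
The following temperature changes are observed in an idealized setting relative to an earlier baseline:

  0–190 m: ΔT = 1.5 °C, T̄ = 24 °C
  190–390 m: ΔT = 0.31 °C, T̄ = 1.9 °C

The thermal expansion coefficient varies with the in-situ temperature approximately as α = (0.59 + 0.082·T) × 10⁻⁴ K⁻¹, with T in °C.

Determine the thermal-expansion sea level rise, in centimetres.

about 7.75 cm

Layer 1: α = (0.59 + 0.082×24)×10⁻⁴ = 2.558×10⁻⁴ K⁻¹
Layer 2: α = (0.59 + 0.082×1.9)×10⁻⁴ = 0.7458×10⁻⁴ K⁻¹
1.5 × 2.558×10⁻⁴ × 190 = 0.072903 m
190–390 m: 0.7458×10⁻⁴ × 200 × 0.31 = 0.00462396 m
Δh = 0.072903 + 0.00462396 = 0.07752696 m ≈ 7.75 cm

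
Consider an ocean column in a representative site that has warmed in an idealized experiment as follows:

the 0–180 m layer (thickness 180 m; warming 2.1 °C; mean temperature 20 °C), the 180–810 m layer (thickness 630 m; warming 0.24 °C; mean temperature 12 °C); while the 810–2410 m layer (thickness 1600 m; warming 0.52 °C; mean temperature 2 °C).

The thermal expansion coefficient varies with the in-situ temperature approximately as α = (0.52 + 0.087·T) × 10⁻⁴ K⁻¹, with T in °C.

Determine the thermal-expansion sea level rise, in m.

0.167 m of thermosteric rise

Layer 1: α = (0.52 + 0.087×20)×10⁻⁴ = 2.26×10⁻⁴ K⁻¹
Layer 2: α = (0.52 + 0.087×12)×10⁻⁴ = 1.564×10⁻⁴ K⁻¹
Layer 3: α = (0.52 + 0.087×2)×10⁻⁴ = 0.694×10⁻⁴ K⁻¹
0–180 m: 2.26×10⁻⁴ × 180 × 2.1 = 0.085428 m
630 × 0.24 × 1.564×10⁻⁴ = 0.02364768 m
Layer 3: 0.52 × 1600 × 0.694×10⁻⁴ = 0.0577408 m
Δh = 0.085428 + 0.02364768 + 0.0577408 = 0.16681648 m ≈ 0.167 m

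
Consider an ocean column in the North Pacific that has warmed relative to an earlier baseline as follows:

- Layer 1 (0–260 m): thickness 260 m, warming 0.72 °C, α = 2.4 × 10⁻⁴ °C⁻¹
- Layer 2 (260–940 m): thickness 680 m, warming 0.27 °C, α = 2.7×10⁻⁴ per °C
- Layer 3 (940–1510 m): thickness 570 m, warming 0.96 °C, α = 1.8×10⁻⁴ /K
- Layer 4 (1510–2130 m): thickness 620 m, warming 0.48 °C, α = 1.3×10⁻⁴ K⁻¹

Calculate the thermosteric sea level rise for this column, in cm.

Δh ≈ 23.2 cm

Layer 1: 260 × 0.72 × 2.4×10⁻⁴ = 0.044928 m
260–940 m: 680 × 2.7×10⁻⁴ × 0.27 = 0.049572 m
0.96 × 570 × 1.8×10⁻⁴ = 0.098496 m
1510–2130 m: 620 × 1.3×10⁻⁴ × 0.48 = 0.038688 m
Δh = 0.044928 + 0.049572 + 0.098496 + 0.038688 = 0.231684 m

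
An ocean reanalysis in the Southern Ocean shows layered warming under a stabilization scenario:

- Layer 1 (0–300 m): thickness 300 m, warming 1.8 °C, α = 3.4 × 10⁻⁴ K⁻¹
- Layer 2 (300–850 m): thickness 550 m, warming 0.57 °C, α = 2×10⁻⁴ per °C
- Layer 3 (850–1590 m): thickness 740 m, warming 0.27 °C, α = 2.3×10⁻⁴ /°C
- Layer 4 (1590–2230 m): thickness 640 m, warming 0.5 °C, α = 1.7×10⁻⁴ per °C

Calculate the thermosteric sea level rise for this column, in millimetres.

3.4×10⁻⁴ × 1.8 × 300 = 0.18360 m
Layer 2: 550 × 2×10⁻⁴ × 0.57 = 0.06270 m
0.27 × 2.3×10⁻⁴ × 740 = 0.045954 m
1590–2230 m: 1.7×10⁻⁴ × 0.5 × 640 = 0.05440 m
Δh = 0.18360 + 0.06270 + 0.045954 + 0.05440 = 0.346654 m ≈ 347 mm

Δh = 347 mm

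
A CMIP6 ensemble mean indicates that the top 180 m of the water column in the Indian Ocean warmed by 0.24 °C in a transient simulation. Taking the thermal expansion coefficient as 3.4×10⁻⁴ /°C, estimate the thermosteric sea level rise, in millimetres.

about 15 mm

Δh = αΔT·H = 3.4×10⁻⁴ × 0.24 × 180 = 0.014688 m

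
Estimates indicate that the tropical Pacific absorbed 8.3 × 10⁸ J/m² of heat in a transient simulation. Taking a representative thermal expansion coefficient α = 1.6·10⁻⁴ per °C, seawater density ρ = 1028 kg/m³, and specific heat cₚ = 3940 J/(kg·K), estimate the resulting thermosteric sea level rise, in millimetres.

Δh = 32.8 mm

Δh = αQ/(ρcₚ) = 1.6×10⁻⁴ × 8.3×10⁸ / (1028 × 3940) ≈ 0.032788 m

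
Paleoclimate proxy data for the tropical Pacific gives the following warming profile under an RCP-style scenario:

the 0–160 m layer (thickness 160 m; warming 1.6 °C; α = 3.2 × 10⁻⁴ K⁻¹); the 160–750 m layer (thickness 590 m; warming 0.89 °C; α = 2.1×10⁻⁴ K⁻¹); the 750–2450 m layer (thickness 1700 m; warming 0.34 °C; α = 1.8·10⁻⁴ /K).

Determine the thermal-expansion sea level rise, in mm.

0–160 m: 3.2×10⁻⁴ × 1.6 × 160 = 0.08192 m
2.1×10⁻⁴ × 590 × 0.89 = 0.110271 m
750–2450 m: 1.8×10⁻⁴ × 1700 × 0.34 = 0.10404 m
Δh = 0.08192 + 0.110271 + 0.10404 = 0.296231 m

about 300 mm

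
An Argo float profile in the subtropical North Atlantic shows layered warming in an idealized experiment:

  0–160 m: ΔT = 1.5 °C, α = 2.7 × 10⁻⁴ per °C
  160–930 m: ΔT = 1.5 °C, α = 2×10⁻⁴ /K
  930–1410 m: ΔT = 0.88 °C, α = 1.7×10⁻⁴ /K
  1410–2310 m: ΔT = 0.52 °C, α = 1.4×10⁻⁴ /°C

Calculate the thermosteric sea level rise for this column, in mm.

0–160 m: 1.5 × 160 × 2.7×10⁻⁴ = 0.06480 m
Layer 2: 2×10⁻⁴ × 1.5 × 770 = 0.23100 m
Layer 3: 1.7×10⁻⁴ × 0.88 × 480 = 0.071808 m
Layer 4: 0.52 × 900 × 1.4×10⁻⁴ = 0.06552 m
Δh = 0.06480 + 0.23100 + 0.071808 + 0.06552 = 0.433128 m

433 mm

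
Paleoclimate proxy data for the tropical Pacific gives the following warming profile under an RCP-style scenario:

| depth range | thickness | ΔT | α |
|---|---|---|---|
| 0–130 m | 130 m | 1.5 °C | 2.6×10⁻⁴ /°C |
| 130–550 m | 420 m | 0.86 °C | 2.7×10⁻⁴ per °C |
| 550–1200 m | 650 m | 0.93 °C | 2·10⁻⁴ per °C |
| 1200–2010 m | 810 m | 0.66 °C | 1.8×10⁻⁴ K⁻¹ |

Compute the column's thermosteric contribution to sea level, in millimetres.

130 × 2.6×10⁻⁴ × 1.5 = 0.05070 m
130–550 m: 0.86 × 2.7×10⁻⁴ × 420 = 0.097524 m
Layer 3: 650 × 2×10⁻⁴ × 0.93 = 0.12090 m
1200–2010 m: 0.66 × 810 × 1.8×10⁻⁴ = 0.096228 m
Δh = 0.05070 + 0.097524 + 0.12090 + 0.096228 = 0.365352 m ≈ 370 mm

370 mm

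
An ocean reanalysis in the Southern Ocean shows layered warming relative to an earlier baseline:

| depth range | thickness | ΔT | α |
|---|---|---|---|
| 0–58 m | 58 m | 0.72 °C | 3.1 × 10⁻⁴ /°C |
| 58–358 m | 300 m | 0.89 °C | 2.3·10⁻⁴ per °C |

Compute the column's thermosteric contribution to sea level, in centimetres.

about 7.44 cm

Layer 1: 3.1×10⁻⁴ × 58 × 0.72 = 0.0129456 m
2.3×10⁻⁴ × 300 × 0.89 = 0.06141 m
Δh = 0.0129456 + 0.06141 = 0.0743556 m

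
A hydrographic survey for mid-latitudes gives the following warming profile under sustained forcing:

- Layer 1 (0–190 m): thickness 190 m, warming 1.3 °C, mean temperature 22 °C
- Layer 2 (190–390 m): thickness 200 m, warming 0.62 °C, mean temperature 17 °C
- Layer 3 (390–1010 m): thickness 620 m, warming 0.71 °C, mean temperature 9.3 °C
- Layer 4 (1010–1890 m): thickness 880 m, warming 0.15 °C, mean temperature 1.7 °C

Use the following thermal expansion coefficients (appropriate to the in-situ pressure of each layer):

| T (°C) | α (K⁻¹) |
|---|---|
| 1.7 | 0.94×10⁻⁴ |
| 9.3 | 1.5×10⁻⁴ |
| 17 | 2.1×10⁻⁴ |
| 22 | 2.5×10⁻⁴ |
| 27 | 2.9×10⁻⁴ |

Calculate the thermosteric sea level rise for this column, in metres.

Layer 1 at 22 °C → α = 2.5×10⁻⁴ K⁻¹
Layer 2 at 17 °C → α = 2.1×10⁻⁴ K⁻¹
Layer 3 at 9.3 °C → α = 1.5×10⁻⁴ K⁻¹
Layer 4 at 1.7 °C → α = 0.94×10⁻⁴ K⁻¹
0–190 m: 190 × 1.3 × 2.5×10⁻⁴ = 0.06175 m
Layer 2: 0.62 × 200 × 2.1×10⁻⁴ = 0.02604 m
1.5×10⁻⁴ × 620 × 0.71 = 0.06603 m
880 × 0.15 × 0.94×10⁻⁴ = 0.012408 m
Δh = 0.06175 + 0.02604 + 0.06603 + 0.012408 = 0.166228 m ≈ 0.166 m

0.166 m of thermosteric rise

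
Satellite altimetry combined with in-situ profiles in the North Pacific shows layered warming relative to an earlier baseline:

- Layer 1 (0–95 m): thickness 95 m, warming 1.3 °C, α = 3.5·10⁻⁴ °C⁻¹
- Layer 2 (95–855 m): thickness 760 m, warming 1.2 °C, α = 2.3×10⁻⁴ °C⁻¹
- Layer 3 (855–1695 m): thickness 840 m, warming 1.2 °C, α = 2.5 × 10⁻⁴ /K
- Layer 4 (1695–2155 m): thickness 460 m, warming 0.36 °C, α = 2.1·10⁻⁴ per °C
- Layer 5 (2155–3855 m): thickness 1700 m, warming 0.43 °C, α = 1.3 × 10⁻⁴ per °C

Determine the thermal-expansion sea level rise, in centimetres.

63.5 cm of thermosteric rise

Layer 1: 95 × 3.5×10⁻⁴ × 1.3 = 0.043225 m
95–855 m: 760 × 1.2 × 2.3×10⁻⁴ = 0.20976 m
2.5×10⁻⁴ × 840 × 1.2 = 0.25200 m
1695–2155 m: 2.1×10⁻⁴ × 0.36 × 460 = 0.034776 m
1700 × 0.43 × 1.3×10⁻⁴ = 0.09503 m
Δh = 0.043225 + 0.20976 + 0.25200 + 0.034776 + 0.09503 = 0.634791 m ≈ 63.5 cm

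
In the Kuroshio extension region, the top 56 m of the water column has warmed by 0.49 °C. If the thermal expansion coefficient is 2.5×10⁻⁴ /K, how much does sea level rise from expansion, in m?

Δh = αΔT·H = 2.5×10⁻⁴ × 0.49 × 56 = 0.00686 m

0.0069 m of thermosteric rise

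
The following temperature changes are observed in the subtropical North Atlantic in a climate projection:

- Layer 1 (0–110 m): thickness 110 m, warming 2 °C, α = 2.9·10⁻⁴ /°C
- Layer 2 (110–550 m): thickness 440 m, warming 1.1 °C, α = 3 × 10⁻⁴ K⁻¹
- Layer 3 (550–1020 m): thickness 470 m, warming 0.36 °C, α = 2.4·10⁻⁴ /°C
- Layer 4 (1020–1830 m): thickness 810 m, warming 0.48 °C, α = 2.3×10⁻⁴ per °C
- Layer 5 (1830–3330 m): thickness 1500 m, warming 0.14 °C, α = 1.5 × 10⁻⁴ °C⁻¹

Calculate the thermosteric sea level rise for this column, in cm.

2 × 110 × 2.9×10⁻⁴ = 0.06380 m
110–550 m: 440 × 1.1 × 3×10⁻⁴ = 0.14520 m
Layer 3: 2.4×10⁻⁴ × 470 × 0.36 = 0.040608 m
Layer 4: 810 × 0.48 × 2.3×10⁻⁴ = 0.089424 m
Layer 5: 1500 × 0.14 × 1.5×10⁻⁴ = 0.03150 m
Δh = 0.06380 + 0.14520 + 0.040608 + 0.089424 + 0.03150 = 0.370532 m ≈ 37.1 cm

37.1 cm of thermosteric rise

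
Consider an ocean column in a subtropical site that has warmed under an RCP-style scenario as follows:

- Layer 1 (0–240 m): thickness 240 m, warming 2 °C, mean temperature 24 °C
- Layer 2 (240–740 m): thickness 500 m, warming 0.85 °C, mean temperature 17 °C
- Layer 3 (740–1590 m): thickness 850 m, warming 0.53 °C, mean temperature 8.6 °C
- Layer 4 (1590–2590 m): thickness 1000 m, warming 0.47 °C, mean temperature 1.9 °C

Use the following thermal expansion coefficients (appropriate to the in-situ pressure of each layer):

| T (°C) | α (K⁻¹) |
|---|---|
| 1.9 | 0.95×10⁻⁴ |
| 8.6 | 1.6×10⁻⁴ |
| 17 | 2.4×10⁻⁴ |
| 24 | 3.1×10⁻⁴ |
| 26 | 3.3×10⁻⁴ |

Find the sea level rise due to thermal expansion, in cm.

Layer 1 at 24 °C → α = 3.1×10⁻⁴ K⁻¹
Layer 2 at 17 °C → α = 2.4×10⁻⁴ K⁻¹
Layer 3 at 8.6 °C → α = 1.6×10⁻⁴ K⁻¹
Layer 4 at 1.9 °C → α = 0.95×10⁻⁴ K⁻¹
0–240 m: 2 × 240 × 3.1×10⁻⁴ = 0.14880 m
Layer 2: 500 × 0.85 × 2.4×10⁻⁴ = 0.10200 m
Layer 3: 850 × 0.53 × 1.6×10⁻⁴ = 0.07208 m
1590–2590 m: 0.95×10⁻⁴ × 1000 × 0.47 = 0.04465 m
Δh = 0.14880 + 0.10200 + 0.07208 + 0.04465 = 0.36753 m

37 cm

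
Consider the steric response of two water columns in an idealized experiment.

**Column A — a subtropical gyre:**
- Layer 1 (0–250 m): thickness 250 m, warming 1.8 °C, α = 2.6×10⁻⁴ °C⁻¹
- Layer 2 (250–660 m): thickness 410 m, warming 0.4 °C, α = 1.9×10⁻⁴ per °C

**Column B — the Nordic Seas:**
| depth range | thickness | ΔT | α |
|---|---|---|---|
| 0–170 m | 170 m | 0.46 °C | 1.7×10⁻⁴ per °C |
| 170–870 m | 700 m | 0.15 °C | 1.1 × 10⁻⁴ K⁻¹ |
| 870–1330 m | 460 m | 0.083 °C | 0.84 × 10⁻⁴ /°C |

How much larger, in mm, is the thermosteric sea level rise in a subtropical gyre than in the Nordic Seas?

A 0–250 m: 1.8 × 2.6×10⁻⁴ × 250 = 0.11700 m
A 1.9×10⁻⁴ × 0.4 × 410 = 0.03116 m
A total: 0.14816 m
B 0–170 m: 170 × 1.7×10⁻⁴ × 0.46 = 0.013294 m
B Layer 2: 700 × 1.1×10⁻⁴ × 0.15 = 0.01155 m
B 0.083 × 0.84×10⁻⁴ × 460 = 0.00320712 m
B total: 0.02805112 m
Difference: 0.14816 − 0.02805112 = 0.12010888 m

120 mm larger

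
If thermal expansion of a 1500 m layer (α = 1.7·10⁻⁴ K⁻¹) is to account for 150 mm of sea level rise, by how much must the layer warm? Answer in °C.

about 0.588 °C

ΔT = Δh/(αH) = 0.15 / (1.7×10⁻⁴ × 1500) ≈ 0.5882 °C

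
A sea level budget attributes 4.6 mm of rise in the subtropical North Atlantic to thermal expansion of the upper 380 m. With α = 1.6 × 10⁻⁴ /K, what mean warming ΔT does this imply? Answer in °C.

ΔT = Δh/(αH) = 0.0046 / (1.6×10⁻⁴ × 380) ≈ 0.07566 °C

about 0.0757 °C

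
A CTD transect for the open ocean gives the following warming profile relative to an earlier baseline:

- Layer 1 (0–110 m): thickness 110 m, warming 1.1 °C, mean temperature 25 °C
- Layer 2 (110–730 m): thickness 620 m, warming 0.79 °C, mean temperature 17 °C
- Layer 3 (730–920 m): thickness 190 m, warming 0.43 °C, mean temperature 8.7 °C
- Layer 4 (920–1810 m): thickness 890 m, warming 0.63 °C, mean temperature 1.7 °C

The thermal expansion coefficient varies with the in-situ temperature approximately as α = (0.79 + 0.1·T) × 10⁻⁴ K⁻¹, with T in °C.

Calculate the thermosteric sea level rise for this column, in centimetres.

22.9 cm

Layer 1: α = (0.79 + 0.1×25)×10⁻⁴ = 3.29×10⁻⁴ K⁻¹
Layer 2: α = (0.79 + 0.1×17)×10⁻⁴ = 2.49×10⁻⁴ K⁻¹
Layer 3: α = (0.79 + 0.1×8.7)×10⁻⁴ = 1.66×10⁻⁴ K⁻¹
Layer 4: α = (0.79 + 0.1×1.7)×10⁻⁴ = 0.96×10⁻⁴ K⁻¹
1.1 × 3.29×10⁻⁴ × 110 = 0.039809 m
2.49×10⁻⁴ × 620 × 0.79 = 0.1219602 m
190 × 1.66×10⁻⁴ × 0.43 = 0.0135622 m
890 × 0.63 × 0.96×10⁻⁴ = 0.0538272 m
Δh = 0.039809 + 0.1219602 + 0.0135622 + 0.0538272 = 0.2291586 m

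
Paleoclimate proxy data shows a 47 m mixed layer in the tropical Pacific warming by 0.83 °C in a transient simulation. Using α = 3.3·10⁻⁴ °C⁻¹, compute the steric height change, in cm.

Δh = αΔT·H = 3.3×10⁻⁴ × 0.83 × 47 = 0.0128733 m

about 1.29 cm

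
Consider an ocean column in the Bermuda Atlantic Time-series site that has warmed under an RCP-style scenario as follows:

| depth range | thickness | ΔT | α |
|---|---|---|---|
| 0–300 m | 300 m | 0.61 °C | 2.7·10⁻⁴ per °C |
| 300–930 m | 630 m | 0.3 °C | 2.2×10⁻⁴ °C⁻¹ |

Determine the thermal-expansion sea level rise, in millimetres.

Layer 1: 0.61 × 2.7×10⁻⁴ × 300 = 0.04941 m
0.3 × 630 × 2.2×10⁻⁴ = 0.04158 m
Δh = 0.04941 + 0.04158 = 0.09099 m

about 91.0 mm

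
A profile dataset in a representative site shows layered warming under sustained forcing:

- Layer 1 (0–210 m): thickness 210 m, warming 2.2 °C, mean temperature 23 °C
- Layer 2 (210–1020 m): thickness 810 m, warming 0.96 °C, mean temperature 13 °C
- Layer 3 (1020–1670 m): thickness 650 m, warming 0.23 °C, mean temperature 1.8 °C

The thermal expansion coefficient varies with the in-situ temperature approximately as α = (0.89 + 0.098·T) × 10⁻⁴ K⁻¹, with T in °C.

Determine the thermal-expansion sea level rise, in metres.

Layer 1: α = (0.89 + 0.098×23)×10⁻⁴ = 3.144×10⁻⁴ K⁻¹
Layer 2: α = (0.89 + 0.098×13)×10⁻⁴ = 2.164×10⁻⁴ K⁻¹
Layer 3: α = (0.89 + 0.098×1.8)×10⁻⁴ = 1.0664×10⁻⁴ K⁻¹
Layer 1: 3.144×10⁻⁴ × 210 × 2.2 = 0.1452528 m
210–1020 m: 2.164×10⁻⁴ × 810 × 0.96 = 0.16827264 m
Layer 3: 1.0664×10⁻⁴ × 650 × 0.23 = 0.01594268 m
Δh = 0.1452528 + 0.16827264 + 0.01594268 = 0.32946812 m ≈ 0.33 m

about 0.33 m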